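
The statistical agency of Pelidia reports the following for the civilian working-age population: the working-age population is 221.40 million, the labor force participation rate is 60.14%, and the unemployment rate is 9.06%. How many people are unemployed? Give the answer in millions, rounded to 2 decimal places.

About 12.06 million are unemployed.

Labor force = 0.6014 × 221.40 = 133.15 million.
Unemployed = 0.0906 × 133.15 ≈ 12.06 million.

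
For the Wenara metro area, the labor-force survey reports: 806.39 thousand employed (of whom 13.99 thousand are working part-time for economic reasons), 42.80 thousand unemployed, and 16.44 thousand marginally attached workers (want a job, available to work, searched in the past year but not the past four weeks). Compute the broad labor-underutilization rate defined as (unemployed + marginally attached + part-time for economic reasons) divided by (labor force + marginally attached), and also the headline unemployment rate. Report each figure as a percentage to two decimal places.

Labor force = 806.39 + 42.80 = 849.19 thousand.
Numerator = 42.80 + 16.44 + 13.99 = 73.23 thousand.
Denominator = 849.19 + 16.44 = 865.63 thousand.
Broad rate = 73.23 / 865.63 = 8.46%.
Headline unemployment rate = 42.80 / 849.19 = 5.04%.

Broad underutilization rate ≈ 8.46%; headline unemployment rate ≈ 5.04%.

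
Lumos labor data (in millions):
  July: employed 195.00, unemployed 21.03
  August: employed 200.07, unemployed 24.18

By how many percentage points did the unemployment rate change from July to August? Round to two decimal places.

The unemployment rate changed by +1.05 percentage points.

July: labor force = 195.00 + 21.03 = 216.03; u = 21.03/216.03 = 9.73%.
August: labor force = 200.07 + 24.18 = 224.25; u = 24.18/224.25 = 10.78%.
Change = 10.78% − 9.73% = +1.05 pp.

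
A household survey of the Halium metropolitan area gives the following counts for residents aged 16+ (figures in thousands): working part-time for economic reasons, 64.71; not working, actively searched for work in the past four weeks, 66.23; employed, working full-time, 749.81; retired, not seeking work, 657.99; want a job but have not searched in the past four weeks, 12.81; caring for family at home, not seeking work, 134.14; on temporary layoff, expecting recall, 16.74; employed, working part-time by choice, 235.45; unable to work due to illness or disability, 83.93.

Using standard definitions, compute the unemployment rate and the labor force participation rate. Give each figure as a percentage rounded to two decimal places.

Unemployment rate ≈ 7.32%; labor force participation rate ≈ 56.04%.

Employed = 64.71 + 749.81 + 235.45 = 1,049.97 thousand (anyone who worked, including part-time for economic reasons, counts as employed).
Unemployed = 66.23 + 16.74 = 82.97 thousand (jobless and actively searching, or on temporary layoff).
Labor force = 1,049.97 + 82.97 = 1,132.94 thousand.
Not in labor force = 657.99 + 12.81 + 134.14 + 83.93 = 888.87 thousand (those not working and not actively searching are outside the labor force — including those who want a job but have given up searching).
Civilian working-age population = 1,132.94 + 888.87 = 2,021.81 thousand.
Unemployment rate = 82.97 / 1,132.94 = 7.32%.
Labor force participation rate = 1,132.94 / 2,021.81 = 56.04%.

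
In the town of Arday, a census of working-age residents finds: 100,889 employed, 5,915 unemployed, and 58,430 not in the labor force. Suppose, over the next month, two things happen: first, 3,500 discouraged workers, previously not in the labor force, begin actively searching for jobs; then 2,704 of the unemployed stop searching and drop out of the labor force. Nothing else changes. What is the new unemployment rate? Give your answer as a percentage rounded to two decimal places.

Initially, labor force = 100,889 + 5,915 = 106,804, so u = 5,915/106,804 = 5.54%.
After the first change, unemployed and labor force both rise by 3,500 → E = 100,889, U = 9,415, labor force = 110,304.
After the second change, unemployed and labor force both fall by 2,704 → E = 100,889, U = 6,711, labor force = 107,600.
New unemployment rate = 6,711 / 107,600 = 6.24%.

New unemployment rate ≈ 6.24%.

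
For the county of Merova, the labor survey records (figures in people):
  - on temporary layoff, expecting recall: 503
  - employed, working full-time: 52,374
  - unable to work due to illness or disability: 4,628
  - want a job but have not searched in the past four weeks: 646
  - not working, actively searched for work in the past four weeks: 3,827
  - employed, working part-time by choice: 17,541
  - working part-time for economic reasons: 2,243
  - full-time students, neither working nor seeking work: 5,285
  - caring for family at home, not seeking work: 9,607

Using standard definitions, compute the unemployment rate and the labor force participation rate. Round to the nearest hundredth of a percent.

Employed = 52,374 + 17,541 + 2,243 = 72,158 (anyone who worked, including part-time for economic reasons, counts as employed).
Unemployed = 503 + 3,827 = 4,330 (jobless and actively searching, or on temporary layoff).
Labor force = 72,158 + 4,330 = 76,488.
Not in labor force = 4,628 + 646 + 5,285 + 9,607 = 20,166 (those not working and not actively searching are outside the labor force — including those who want a job but have given up searching).
Civilian working-age population = 76,488 + 20,166 = 96,654.
Unemployment rate = 4,330 / 76,488 = 5.66%.
Labor force participation rate = 76,488 / 96,654 = 79.14%.

Unemployment rate ≈ 5.66%; labor force participation rate ≈ 79.14%.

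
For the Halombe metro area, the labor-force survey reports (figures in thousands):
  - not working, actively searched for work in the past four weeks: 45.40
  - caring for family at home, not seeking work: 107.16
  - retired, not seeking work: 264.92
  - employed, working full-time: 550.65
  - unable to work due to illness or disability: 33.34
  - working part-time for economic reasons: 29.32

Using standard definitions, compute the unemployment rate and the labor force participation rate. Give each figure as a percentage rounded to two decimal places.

Employed = 550.65 + 29.32 = 579.97 thousand (anyone who worked, including part-time for economic reasons, counts as employed).
Unemployed = 45.40 thousand.
Labor force = 579.97 + 45.40 = 625.37 thousand.
Not in labor force = 107.16 + 264.92 + 33.34 = 405.42 thousand (those not working and not actively searching are outside the labor force).
Civilian working-age population = 625.37 + 405.42 = 1,030.79 thousand.
Unemployment rate = 45.40 / 625.37 = 7.26%.
Labor force participation rate = 625.37 / 1,030.79 = 60.67%.

Unemployment rate ≈ 7.26%; labor force participation rate ≈ 60.67%.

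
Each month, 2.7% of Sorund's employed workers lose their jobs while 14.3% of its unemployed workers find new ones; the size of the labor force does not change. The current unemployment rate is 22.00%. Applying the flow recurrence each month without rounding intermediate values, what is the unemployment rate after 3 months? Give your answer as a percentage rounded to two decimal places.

With a fixed labor force, u_{t+1} = u_t + s·(1−u_t) − f·u_t = u_t·(1−s−f) + s.
Here 1−s−f = 0.830 and s = 0.027.
u_1 = 0.220000 × 0.830 + 0.027 = 0.209600.
u_2 = 0.209600 × 0.830 + 0.027 = 0.200968.
u_3 = 0.200968 × 0.830 + 0.027 = 0.193803.

Unemployment rate after three months ≈ 19.38%.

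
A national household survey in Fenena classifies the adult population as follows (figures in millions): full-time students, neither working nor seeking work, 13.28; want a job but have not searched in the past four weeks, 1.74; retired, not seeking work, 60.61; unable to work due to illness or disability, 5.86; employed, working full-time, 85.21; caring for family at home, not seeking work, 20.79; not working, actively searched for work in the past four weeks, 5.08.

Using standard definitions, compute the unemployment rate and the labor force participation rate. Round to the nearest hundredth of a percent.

Employed = 85.21 million.
Unemployed = 5.08 million.
Labor force = 85.21 + 5.08 = 90.29 million.
Not in labor force = 13.28 + 1.74 + 60.61 + 5.86 + 20.79 = 102.28 million (those not working and not actively searching are outside the labor force — including those who want a job but have given up searching).
Civilian working-age population = 90.29 + 102.28 = 192.57 million.
Unemployment rate = 5.08 / 90.29 = 5.63%.
Labor force participation rate = 90.29 / 192.57 = 46.89%.

Unemployment rate ≈ 5.63%; labor force participation rate ≈ 46.89%.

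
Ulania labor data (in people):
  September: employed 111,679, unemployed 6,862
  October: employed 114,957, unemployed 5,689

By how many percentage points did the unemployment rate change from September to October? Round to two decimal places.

September: labor force = 111,679 + 6,862 = 118,541; u = 6,862/118,541 = 5.79%.
October: labor force = 114,957 + 5,689 = 120,646; u = 5,689/120,646 = 4.72%.
Change = 4.72% − 5.79% = −1.07 pp.

The unemployment rate changed by −1.07 percentage points.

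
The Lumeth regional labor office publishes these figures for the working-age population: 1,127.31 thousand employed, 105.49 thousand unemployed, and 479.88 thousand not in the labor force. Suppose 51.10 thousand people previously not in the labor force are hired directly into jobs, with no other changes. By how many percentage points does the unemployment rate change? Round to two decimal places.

The unemployment rate changes by −0.34 percentage points.

Initially, labor force = 1,127.31 + 105.49 = 1,232.80 thousand, so u = 105.49/1,232.80 = 8.56%.
After the change, employed and labor force both rise by 51.10; unemployed unchanged → E = 1,178.41, U = 105.49, labor force = 1,283.90 thousand.
New unemployment rate = 105.49 / 1,283.90 = 8.22%.
Change = 8.22% − 8.56% = −0.34 percentage points.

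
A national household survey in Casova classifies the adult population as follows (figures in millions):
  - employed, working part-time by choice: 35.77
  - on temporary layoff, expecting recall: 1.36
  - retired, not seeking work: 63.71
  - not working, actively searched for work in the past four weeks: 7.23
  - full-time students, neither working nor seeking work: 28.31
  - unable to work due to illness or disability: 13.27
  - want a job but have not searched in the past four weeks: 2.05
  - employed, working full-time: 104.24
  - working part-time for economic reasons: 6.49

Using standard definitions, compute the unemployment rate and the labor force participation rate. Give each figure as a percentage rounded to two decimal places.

Employed = 35.77 + 104.24 + 6.49 = 146.50 million (anyone who worked, including part-time for economic reasons, counts as employed).
Unemployed = 1.36 + 7.23 = 8.59 million (jobless and actively searching, or on temporary layoff).
Labor force = 146.50 + 8.59 = 155.09 million.
Not in labor force = 63.71 + 28.31 + 13.27 + 2.05 = 107.34 million (those not working and not actively searching are outside the labor force — including those who want a job but have given up searching).
Civilian working-age population = 155.09 + 107.34 = 262.43 million.
Unemployment rate = 8.59 / 155.09 = 5.54%.
Labor force participation rate = 155.09 / 262.43 = 59.10%.

Unemployment rate ≈ 5.54%; labor force participation rate ≈ 59.10%.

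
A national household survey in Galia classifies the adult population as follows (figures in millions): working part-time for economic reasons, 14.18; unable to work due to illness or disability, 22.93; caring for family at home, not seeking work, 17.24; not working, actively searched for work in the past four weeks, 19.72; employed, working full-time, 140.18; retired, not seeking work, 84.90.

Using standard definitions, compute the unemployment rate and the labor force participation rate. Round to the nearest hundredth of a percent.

Employed = 14.18 + 140.18 = 154.36 million (anyone who worked, including part-time for economic reasons, counts as employed).
Unemployed = 19.72 million.
Labor force = 154.36 + 19.72 = 174.08 million.
Not in labor force = 22.93 + 17.24 + 84.90 = 125.07 million (those not working and not actively searching are outside the labor force).
Civilian working-age population = 174.08 + 125.07 = 299.15 million.
Unemployment rate = 19.72 / 174.08 = 11.33%.
Labor force participation rate = 174.08 / 299.15 = 58.19%.

Unemployment rate ≈ 11.33%; labor force participation rate ≈ 58.19%.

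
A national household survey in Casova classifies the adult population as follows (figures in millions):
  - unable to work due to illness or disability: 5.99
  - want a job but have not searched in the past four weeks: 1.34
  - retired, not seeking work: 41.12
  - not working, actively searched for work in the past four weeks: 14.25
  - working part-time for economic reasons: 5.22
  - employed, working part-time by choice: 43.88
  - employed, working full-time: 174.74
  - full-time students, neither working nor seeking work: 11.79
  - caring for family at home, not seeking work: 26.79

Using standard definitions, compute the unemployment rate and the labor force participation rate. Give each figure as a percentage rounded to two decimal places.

Unemployment rate ≈ 5.99%; labor force participation rate ≈ 73.23%.

Employed = 5.22 + 43.88 + 174.74 = 223.84 million (anyone who worked, including part-time for economic reasons, counts as employed).
Unemployed = 14.25 million.
Labor force = 223.84 + 14.25 = 238.09 million.
Not in labor force = 5.99 + 1.34 + 41.12 + 11.79 + 26.79 = 87.03 million (those not working and not actively searching are outside the labor force — including those who want a job but have given up searching).
Civilian working-age population = 238.09 + 87.03 = 325.12 million.
Unemployment rate = 14.25 / 238.09 = 5.99%.
Labor force participation rate = 238.09 / 325.12 = 73.23%.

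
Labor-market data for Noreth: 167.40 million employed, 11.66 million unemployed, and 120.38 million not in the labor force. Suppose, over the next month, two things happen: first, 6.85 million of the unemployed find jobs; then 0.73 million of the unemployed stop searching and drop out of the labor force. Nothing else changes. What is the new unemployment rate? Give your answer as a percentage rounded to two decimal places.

Initially, labor force = 167.40 + 11.66 = 179.06 million, so u = 11.66/179.06 = 6.51%.
After the first change, unemployed falls and employed rises by 6.85; labor force unchanged → E = 174.25, U = 4.81, labor force = 179.06 million.
After the second change, unemployed and labor force both fall by 0.73 → E = 174.25, U = 4.08, labor force = 178.33 million.
New unemployment rate = 4.08 / 178.33 = 2.29%.

New unemployment rate ≈ 2.29%.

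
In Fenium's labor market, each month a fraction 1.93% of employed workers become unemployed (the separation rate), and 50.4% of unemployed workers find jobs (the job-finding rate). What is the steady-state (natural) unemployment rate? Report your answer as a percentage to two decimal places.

Steady-state unemployment rate ≈ 3.69%.

At steady state the flows balance: s·E = f·U, so U/(E+U) = s/(s+f).
u* = 1.93 / (1.93 + 50.4) = 1.93 / 52.33 = 3.69%.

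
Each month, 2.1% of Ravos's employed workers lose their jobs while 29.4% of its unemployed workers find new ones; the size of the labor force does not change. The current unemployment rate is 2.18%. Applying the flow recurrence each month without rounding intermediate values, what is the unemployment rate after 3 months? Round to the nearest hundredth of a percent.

Unemployment rate after three months ≈ 5.22%.

With a fixed labor force, u_{t+1} = u_t + s·(1−u_t) − f·u_t = u_t·(1−s−f) + s.
Here 1−s−f = 0.685 and s = 0.021.
u_1 = 0.021800 × 0.685 + 0.021 = 0.035933.
u_2 = 0.035933 × 0.685 + 0.021 = 0.045614.
u_3 = 0.045614 × 0.685 + 0.021 = 0.052246.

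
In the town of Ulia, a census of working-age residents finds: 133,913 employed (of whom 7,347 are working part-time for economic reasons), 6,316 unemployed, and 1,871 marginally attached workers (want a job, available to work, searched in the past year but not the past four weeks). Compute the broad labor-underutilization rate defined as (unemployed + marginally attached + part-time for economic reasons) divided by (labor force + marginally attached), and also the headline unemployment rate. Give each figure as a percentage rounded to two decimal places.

Labor force = 133,913 + 6,316 = 140,229.
Numerator = 6,316 + 1,871 + 7,347 = 15,534.
Denominator = 140,229 + 1,871 = 142,100.
Broad rate = 15,534 / 142,100 = 10.93%.
Headline unemployment rate = 6,316 / 140,229 = 4.50%.

Broad underutilization rate ≈ 10.93%; headline unemployment rate ≈ 4.50%.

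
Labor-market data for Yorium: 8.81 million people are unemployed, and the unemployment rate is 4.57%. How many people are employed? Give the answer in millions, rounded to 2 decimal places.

Labor force = U / u = 8.81 / 0.0457 ≈ 192.78 million.
Employed = labor force − unemployed = 192.78 − 8.81 = 183.97 million.

About 183.97 million are employed.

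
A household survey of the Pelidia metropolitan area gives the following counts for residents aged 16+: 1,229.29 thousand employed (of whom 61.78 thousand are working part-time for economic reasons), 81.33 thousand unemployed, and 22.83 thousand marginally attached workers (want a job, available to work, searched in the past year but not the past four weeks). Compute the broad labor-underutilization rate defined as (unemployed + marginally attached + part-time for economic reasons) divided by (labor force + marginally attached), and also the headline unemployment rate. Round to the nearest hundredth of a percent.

Broad underutilization rate ≈ 12.44%; headline unemployment rate ≈ 6.21%.

Labor force = 1,229.29 + 81.33 = 1,310.62 thousand.
Numerator = 81.33 + 22.83 + 61.78 = 165.94 thousand.
Denominator = 1,310.62 + 22.83 = 1,333.45 thousand.
Broad rate = 165.94 / 1,333.45 = 12.44%.
Headline unemployment rate = 81.33 / 1,310.62 = 6.21%.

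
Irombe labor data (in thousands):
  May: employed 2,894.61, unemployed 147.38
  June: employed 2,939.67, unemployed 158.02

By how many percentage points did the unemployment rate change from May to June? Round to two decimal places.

May: labor force = 2,894.61 + 147.38 = 3,041.99; u = 147.38/3,041.99 = 4.84%.
June: labor force = 2,939.67 + 158.02 = 3,097.69; u = 158.02/3,097.69 = 5.10%.
Change = 5.10% − 4.84% = +0.26 pp.

The unemployment rate changed by +0.26 percentage points.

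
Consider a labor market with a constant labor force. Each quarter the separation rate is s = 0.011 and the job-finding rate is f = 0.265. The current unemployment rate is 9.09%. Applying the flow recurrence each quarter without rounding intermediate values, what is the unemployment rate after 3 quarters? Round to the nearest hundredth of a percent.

With a fixed labor force, u_{t+1} = u_t + s·(1−u_t) − f·u_t = u_t·(1−s−f) + s.
Here 1−s−f = 0.724 and s = 0.011.
u_1 = 0.090900 × 0.724 + 0.011 = 0.076812.
u_2 = 0.076812 × 0.724 + 0.011 = 0.066612.
u_3 = 0.066612 × 0.724 + 0.011 = 0.059227.

Unemployment rate after three quarters ≈ 5.92%.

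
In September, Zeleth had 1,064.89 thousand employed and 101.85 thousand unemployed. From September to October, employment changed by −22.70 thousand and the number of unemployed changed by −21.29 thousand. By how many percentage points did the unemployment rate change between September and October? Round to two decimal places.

September: labor force = 1,064.89 + 101.85 = 1,166.74; u = 101.85/1,166.74 = 8.73%.
October: labor force = 1,042.19 + 80.56 = 1,122.75; u = 80.56/1,122.75 = 7.18%.
Change = 7.18% − 8.73% = −1.55 pp.

The unemployment rate changed by −1.55 percentage points.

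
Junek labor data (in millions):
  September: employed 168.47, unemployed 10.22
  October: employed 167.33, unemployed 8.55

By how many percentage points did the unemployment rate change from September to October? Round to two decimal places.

The unemployment rate changed by −0.86 percentage points.

September: labor force = 168.47 + 10.22 = 178.69; u = 10.22/178.69 = 5.72%.
October: labor force = 167.33 + 8.55 = 175.88; u = 8.55/175.88 = 4.86%.
Change = 4.86% − 5.72% = −0.86 pp.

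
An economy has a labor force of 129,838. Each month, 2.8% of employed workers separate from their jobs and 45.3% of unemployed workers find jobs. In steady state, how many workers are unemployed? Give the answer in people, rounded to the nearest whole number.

About 7,558 are unemployed in steady state.

Steady-state unemployment rate u* = s/(s+f) = 2.8/(2.8+45.3) = 0.058212.
Unemployed = u* × labor force = 0.058212 × 129,838 ≈ 7,558.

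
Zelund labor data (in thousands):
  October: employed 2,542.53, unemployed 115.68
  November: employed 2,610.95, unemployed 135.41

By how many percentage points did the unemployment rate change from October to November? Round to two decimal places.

The unemployment rate changed by +0.58 percentage points.

October: labor force = 2,542.53 + 115.68 = 2,658.21; u = 115.68/2,658.21 = 4.35%.
November: labor force = 2,610.95 + 135.41 = 2,746.36; u = 135.41/2,746.36 = 4.93%.
Change = 4.93% − 4.35% = +0.58 pp.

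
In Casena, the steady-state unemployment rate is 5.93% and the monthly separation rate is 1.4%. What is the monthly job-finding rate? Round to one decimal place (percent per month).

Job-finding rate ≈ 22.2% per month.

From u* = s/(s+f): f = s·(1−u)/u.
f = 1.4 × (1 − 0.0593) / 0.0593 = 1.3170 / 0.0593 ≈ 22.2% per month.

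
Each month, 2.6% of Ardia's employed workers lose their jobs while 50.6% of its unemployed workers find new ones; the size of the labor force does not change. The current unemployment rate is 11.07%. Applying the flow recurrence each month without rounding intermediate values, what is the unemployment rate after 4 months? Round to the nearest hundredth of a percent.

Unemployment rate after four months ≈ 5.18%.

With a fixed labor force, u_{t+1} = u_t + s·(1−u_t) − f·u_t = u_t·(1−s−f) + s.
Here 1−s−f = 0.468 and s = 0.026.
u_1 = 0.110700 × 0.468 + 0.026 = 0.077808.
u_2 = 0.077808 × 0.468 + 0.026 = 0.062414.
u_3 = 0.062414 × 0.468 + 0.026 = 0.055210.
u_4 = 0.055210 × 0.468 + 0.026 = 0.051838.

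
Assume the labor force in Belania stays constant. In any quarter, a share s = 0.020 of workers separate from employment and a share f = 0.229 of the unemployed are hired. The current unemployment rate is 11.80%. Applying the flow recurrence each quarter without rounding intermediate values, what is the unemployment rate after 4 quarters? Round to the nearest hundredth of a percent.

With a fixed labor force, u_{t+1} = u_t + s·(1−u_t) − f·u_t = u_t·(1−s−f) + s.
Here 1−s−f = 0.751 and s = 0.020.
u_1 = 0.118000 × 0.751 + 0.020 = 0.108618.
u_2 = 0.108618 × 0.751 + 0.020 = 0.101572.
u_3 = 0.101572 × 0.751 + 0.020 = 0.096281.
u_4 = 0.096281 × 0.751 + 0.020 = 0.092307.

Unemployment rate after four quarters ≈ 9.23%.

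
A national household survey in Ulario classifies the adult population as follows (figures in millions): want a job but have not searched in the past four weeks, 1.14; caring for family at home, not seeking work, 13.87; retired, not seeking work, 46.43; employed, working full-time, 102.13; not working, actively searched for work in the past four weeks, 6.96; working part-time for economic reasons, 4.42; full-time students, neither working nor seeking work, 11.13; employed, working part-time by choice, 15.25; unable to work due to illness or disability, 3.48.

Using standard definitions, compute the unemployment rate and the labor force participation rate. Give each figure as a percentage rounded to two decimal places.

Employed = 102.13 + 4.42 + 15.25 = 121.80 million (anyone who worked, including part-time for economic reasons, counts as employed).
Unemployed = 6.96 million.
Labor force = 121.80 + 6.96 = 128.76 million.
Not in labor force = 1.14 + 13.87 + 46.43 + 11.13 + 3.48 = 76.05 million (those not working and not actively searching are outside the labor force — including those who want a job but have given up searching).
Civilian working-age population = 128.76 + 76.05 = 204.81 million.
Unemployment rate = 6.96 / 128.76 = 5.41%.
Labor force participation rate = 128.76 / 204.81 = 62.87%.

Unemployment rate ≈ 5.41%; labor force participation rate ≈ 62.87%.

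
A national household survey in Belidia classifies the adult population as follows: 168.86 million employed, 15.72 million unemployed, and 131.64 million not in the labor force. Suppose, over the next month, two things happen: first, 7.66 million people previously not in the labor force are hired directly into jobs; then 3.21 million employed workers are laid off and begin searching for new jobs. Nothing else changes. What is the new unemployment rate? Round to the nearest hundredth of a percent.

Initially, labor force = 168.86 + 15.72 = 184.58 million, so u = 15.72/184.58 = 8.52%.
After the first change, employed and labor force both rise by 7.66; unemployed unchanged → E = 176.52, U = 15.72, labor force = 192.24 million.
After the second change, employed falls and unemployed rises by 3.21; labor force unchanged → E = 173.31, U = 18.93, labor force = 192.24 million.
New unemployment rate = 18.93 / 192.24 = 9.85%.

New unemployment rate ≈ 9.85%.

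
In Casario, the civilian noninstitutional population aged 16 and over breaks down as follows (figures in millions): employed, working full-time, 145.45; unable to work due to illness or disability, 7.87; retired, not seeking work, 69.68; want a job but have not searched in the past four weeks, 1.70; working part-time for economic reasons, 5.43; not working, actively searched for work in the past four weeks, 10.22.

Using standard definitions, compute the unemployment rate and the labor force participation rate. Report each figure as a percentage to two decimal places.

Employed = 145.45 + 5.43 = 150.88 million (anyone who worked, including part-time for economic reasons, counts as employed).
Unemployed = 10.22 million.
Labor force = 150.88 + 10.22 = 161.10 million.
Not in labor force = 7.87 + 69.68 + 1.70 = 79.25 million (those not working and not actively searching are outside the labor force — including those who want a job but have given up searching).
Civilian working-age population = 161.10 + 79.25 = 240.35 million.
Unemployment rate = 10.22 / 161.10 = 6.34%.
Labor force participation rate = 161.10 / 240.35 = 67.03%.

Unemployment rate ≈ 6.34%; labor force participation rate ≈ 67.03%.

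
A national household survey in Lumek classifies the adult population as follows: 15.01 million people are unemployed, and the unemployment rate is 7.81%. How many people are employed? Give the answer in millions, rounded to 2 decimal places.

Labor force = U / u = 15.01 / 0.0781 ≈ 192.19 million.
Employed = labor force − unemployed = 192.19 − 15.01 = 177.18 million.

About 177.18 million are employed.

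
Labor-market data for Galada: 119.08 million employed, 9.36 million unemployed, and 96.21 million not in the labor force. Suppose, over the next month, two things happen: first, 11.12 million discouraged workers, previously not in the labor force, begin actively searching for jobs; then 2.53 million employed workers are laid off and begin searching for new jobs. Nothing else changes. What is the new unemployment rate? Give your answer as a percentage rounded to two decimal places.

New unemployment rate ≈ 16.49%.

Initially, labor force = 119.08 + 9.36 = 128.44 million, so u = 9.36/128.44 = 7.29%.
After the first change, unemployed and labor force both rise by 11.12 → E = 119.08, U = 20.48, labor force = 139.56 million.
After the second change, employed falls and unemployed rises by 2.53; labor force unchanged → E = 116.55, U = 23.01, labor force = 139.56 million.
New unemployment rate = 23.01 / 139.56 = 16.49%.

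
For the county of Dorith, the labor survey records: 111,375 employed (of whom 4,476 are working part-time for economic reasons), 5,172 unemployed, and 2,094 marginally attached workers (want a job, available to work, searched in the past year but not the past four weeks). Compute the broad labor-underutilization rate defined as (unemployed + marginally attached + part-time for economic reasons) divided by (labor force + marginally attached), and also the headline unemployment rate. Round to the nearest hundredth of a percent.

Labor force = 111,375 + 5,172 = 116,547.
Numerator = 5,172 + 2,094 + 4,476 = 11,742.
Denominator = 116,547 + 2,094 = 118,641.
Broad rate = 11,742 / 118,641 = 9.90%.
Headline unemployment rate = 5,172 / 116,547 = 4.44%.

Broad underutilization rate ≈ 9.90%; headline unemployment rate ≈ 4.44%.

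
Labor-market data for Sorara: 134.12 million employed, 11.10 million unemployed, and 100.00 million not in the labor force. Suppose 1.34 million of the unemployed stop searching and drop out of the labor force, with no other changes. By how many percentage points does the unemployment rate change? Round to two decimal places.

Initially, labor force = 134.12 + 11.10 = 145.22 million, so u = 11.10/145.22 = 7.64%.
After the change, unemployed and labor force both fall by 1.34 → E = 134.12, U = 9.76, labor force = 143.88 million.
New unemployment rate = 9.76 / 143.88 = 6.78%.
Change = 6.78% − 7.64% = −0.86 percentage points.

The unemployment rate changes by −0.86 percentage points.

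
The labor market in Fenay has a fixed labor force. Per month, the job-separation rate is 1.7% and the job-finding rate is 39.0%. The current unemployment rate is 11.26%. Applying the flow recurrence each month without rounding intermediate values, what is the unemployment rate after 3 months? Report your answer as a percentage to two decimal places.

With a fixed labor force, u_{t+1} = u_t + s·(1−u_t) − f·u_t = u_t·(1−s−f) + s.
Here 1−s−f = 0.593 and s = 0.017.
u_1 = 0.112600 × 0.593 + 0.017 = 0.083772.
u_2 = 0.083772 × 0.593 + 0.017 = 0.066677.
u_3 = 0.066677 × 0.593 + 0.017 = 0.056539.

Unemployment rate after three months ≈ 5.65%.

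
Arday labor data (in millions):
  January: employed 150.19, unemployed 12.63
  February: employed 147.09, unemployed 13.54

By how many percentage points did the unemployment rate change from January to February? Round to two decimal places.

January: labor force = 150.19 + 12.63 = 162.82; u = 12.63/162.82 = 7.76%.
February: labor force = 147.09 + 13.54 = 160.63; u = 13.54/160.63 = 8.43%.
Change = 8.43% − 7.76% = +0.67 pp.

The unemployment rate changed by +0.67 percentage points.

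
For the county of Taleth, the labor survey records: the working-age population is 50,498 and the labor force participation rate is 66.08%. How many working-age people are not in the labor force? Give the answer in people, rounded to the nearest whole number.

Share not in the labor force = 1 − 0.6608 = 0.3392.
Not in labor force = 0.3392 × 50,498 ≈ 17,129.

About 17,129 are not in the labor force.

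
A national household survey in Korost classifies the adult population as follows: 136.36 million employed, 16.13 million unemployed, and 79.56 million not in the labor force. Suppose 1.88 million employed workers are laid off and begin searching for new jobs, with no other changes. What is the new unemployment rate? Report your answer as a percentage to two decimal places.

Initially, labor force = 136.36 + 16.13 = 152.49 million, so u = 16.13/152.49 = 10.58%.
After the change, employed falls and unemployed rises by 1.88; labor force unchanged → E = 134.48, U = 18.01, labor force = 152.49 million.
New unemployment rate = 18.01 / 152.49 = 11.81%.

New unemployment rate ≈ 11.81%.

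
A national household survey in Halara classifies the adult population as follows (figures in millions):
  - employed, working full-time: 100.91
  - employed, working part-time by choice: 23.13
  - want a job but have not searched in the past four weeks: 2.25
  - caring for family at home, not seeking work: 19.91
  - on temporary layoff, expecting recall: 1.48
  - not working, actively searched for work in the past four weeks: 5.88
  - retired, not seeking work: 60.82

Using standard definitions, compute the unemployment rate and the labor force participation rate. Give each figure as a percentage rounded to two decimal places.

Unemployment rate ≈ 5.60%; labor force participation rate ≈ 61.29%.

Employed = 100.91 + 23.13 = 124.04 million.
Unemployed = 1.48 + 5.88 = 7.36 million (jobless and actively searching, or on temporary layoff).
Labor force = 124.04 + 7.36 = 131.40 million.
Not in labor force = 2.25 + 19.91 + 60.82 = 82.98 million (those not working and not actively searching are outside the labor force — including those who want a job but have given up searching).
Civilian working-age population = 131.40 + 82.98 = 214.38 million.
Unemployment rate = 7.36 / 131.40 = 5.60%.
Labor force participation rate = 131.40 / 214.38 = 61.29%.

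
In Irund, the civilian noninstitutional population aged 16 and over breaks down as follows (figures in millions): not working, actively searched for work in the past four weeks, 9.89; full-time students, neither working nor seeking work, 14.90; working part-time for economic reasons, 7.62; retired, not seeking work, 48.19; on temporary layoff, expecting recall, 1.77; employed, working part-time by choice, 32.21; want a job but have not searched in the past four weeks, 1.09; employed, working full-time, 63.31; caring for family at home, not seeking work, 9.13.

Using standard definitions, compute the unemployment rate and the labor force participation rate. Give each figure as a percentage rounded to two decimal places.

Unemployment rate ≈ 10.16%; labor force participation rate ≈ 61.03%.

Employed = 7.62 + 32.21 + 63.31 = 103.14 million (anyone who worked, including part-time for economic reasons, counts as employed).
Unemployed = 9.89 + 1.77 = 11.66 million (jobless and actively searching, or on temporary layoff).
Labor force = 103.14 + 11.66 = 114.80 million.
Not in labor force = 14.90 + 48.19 + 1.09 + 9.13 = 73.31 million (those not working and not actively searching are outside the labor force — including those who want a job but have given up searching).
Civilian working-age population = 114.80 + 73.31 = 188.11 million.
Unemployment rate = 11.66 / 114.80 = 10.16%.
Labor force participation rate = 114.80 / 188.11 = 61.03%.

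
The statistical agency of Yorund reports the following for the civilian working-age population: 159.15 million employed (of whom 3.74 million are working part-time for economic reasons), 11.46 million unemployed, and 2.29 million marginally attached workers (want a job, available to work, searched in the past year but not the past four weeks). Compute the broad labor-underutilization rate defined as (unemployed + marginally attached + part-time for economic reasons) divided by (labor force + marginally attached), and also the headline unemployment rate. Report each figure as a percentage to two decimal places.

Labor force = 159.15 + 11.46 = 170.61 million.
Numerator = 11.46 + 2.29 + 3.74 = 17.49 million.
Denominator = 170.61 + 2.29 = 172.90 million.
Broad rate = 17.49 / 172.90 = 10.12%.
Headline unemployment rate = 11.46 / 170.61 = 6.72%.

Broad underutilization rate ≈ 10.12%; headline unemployment rate ≈ 6.72%.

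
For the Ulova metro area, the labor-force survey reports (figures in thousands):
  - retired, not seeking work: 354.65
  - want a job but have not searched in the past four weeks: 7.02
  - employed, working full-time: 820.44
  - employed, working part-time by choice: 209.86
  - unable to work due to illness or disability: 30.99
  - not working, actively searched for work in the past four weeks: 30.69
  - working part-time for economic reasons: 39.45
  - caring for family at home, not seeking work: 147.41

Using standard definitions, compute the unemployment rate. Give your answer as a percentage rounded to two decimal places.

Employed = 820.44 + 209.86 + 39.45 = 1,069.75 thousand (anyone who worked, including part-time for economic reasons, counts as employed).
Unemployed = 30.69 thousand.
Labor force = 1,069.75 + 30.69 = 1,100.44 thousand.
Unemployment rate = 30.69 / 1,100.44 = 2.79%.

Unemployment rate ≈ 2.79%.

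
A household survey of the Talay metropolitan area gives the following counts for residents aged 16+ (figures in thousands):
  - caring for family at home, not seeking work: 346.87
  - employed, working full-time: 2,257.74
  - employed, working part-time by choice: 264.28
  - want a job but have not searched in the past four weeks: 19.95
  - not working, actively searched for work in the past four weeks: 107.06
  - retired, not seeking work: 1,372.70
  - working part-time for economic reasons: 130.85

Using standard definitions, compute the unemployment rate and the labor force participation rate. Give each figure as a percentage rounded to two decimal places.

Employed = 2,257.74 + 264.28 + 130.85 = 2,652.87 thousand (anyone who worked, including part-time for economic reasons, counts as employed).
Unemployed = 107.06 thousand.
Labor force = 2,652.87 + 107.06 = 2,759.93 thousand.
Not in labor force = 346.87 + 19.95 + 1,372.70 = 1,739.52 thousand (those not working and not actively searching are outside the labor force — including those who want a job but have given up searching).
Civilian working-age population = 2,759.93 + 1,739.52 = 4,499.45 thousand.
Unemployment rate = 107.06 / 2,759.93 = 3.88%.
Labor force participation rate = 2,759.93 / 4,499.45 = 61.34%.

Unemployment rate ≈ 3.88%; labor force participation rate ≈ 61.34%.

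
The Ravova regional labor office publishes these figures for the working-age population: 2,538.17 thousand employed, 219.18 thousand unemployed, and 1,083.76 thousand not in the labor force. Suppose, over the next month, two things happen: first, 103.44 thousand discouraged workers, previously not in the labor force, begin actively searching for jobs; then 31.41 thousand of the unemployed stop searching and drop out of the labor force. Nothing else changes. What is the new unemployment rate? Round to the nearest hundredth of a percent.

Initially, labor force = 2,538.17 + 219.18 = 2,757.35 thousand, so u = 219.18/2,757.35 = 7.95%.
After the first change, unemployed and labor force both rise by 103.44 → E = 2,538.17, U = 322.62, labor force = 2,860.79 thousand.
After the second change, unemployed and labor force both fall by 31.41 → E = 2,538.17, U = 291.21, labor force = 2,829.38 thousand.
New unemployment rate = 291.21 / 2,829.38 = 10.29%.

New unemployment rate ≈ 10.29%.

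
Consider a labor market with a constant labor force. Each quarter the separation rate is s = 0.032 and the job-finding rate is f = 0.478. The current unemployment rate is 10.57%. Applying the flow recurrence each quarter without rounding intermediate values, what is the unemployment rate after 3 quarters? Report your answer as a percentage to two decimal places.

Unemployment rate after three quarters ≈ 6.78%.

With a fixed labor force, u_{t+1} = u_t + s·(1−u_t) − f·u_t = u_t·(1−s−f) + s.
Here 1−s−f = 0.490 and s = 0.032.
u_1 = 0.105700 × 0.490 + 0.032 = 0.083793.
u_2 = 0.083793 × 0.490 + 0.032 = 0.073059.
u_3 = 0.073059 × 0.490 + 0.032 = 0.067799.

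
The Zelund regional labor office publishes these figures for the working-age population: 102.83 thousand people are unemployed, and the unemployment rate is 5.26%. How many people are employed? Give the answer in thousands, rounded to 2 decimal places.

About 1,852.11 thousand are employed.

Labor force = U / u = 102.83 / 0.0526 ≈ 1,954.94 thousand.
Employed = labor force − unemployed = 1,954.94 − 102.83 = 1,852.11 thousand.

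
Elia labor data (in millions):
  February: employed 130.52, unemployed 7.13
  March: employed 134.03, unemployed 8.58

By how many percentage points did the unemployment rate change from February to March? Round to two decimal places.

February: labor force = 130.52 + 7.13 = 137.65; u = 7.13/137.65 = 5.18%.
March: labor force = 134.03 + 8.58 = 142.61; u = 8.58/142.61 = 6.02%.
Change = 6.02% − 5.18% = +0.84 pp.

The unemployment rate changed by +0.84 percentage points.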